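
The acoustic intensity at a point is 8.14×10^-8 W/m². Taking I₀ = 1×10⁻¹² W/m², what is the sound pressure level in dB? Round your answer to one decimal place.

49.1 dB

L = 10·log₁₀(I/I₀) = 10·log₁₀(8.14×10^-8/10⁻¹²) = 10·log₁₀(8.14×10^4).
L = 10·(0.9106 + 4) = 49.11 dB.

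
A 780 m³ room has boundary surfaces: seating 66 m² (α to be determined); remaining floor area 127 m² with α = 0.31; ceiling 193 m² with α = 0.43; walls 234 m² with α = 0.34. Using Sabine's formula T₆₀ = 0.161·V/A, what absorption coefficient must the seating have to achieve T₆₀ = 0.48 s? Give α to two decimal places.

From T₆₀ = 0.161·V/A, the target T₆₀ = 0.48 s needs A = 0.161·780/0.48 = 261.62 m².
Absorption from the other surfaces = 127·0.31 + 193·0.43 + 234·0.34 = 201.92 m², so the seating must supply 59.71 m² over 66 m².
α = 59.71/66 = 0.905.

0.90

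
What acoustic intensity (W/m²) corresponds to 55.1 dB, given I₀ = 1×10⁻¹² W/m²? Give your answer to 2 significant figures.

3.2e-07 W/m²

L = 10·log₁₀(I/I₀) ⇒ I = I₀·10^(L/10) = 10⁻¹² × 10^5.51.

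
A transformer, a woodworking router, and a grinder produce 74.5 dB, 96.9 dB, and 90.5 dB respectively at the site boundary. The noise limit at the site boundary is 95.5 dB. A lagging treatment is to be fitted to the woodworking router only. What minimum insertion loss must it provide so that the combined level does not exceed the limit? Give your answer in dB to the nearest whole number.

Everything except the woodworking router sums to 10^(74.5/10) + 10^(90.5/10) = 1.150e+09 in linear terms, 90.61 dB.
The limit corresponds to 10^(95.5/10) = 3.548e+09; subtracting the fixed part leaves 2.398e+09 for the woodworking router, i.e. 93.80 dB.
Required insertion loss = 96.9 − 93.80 = 3.10 dB.

3 dB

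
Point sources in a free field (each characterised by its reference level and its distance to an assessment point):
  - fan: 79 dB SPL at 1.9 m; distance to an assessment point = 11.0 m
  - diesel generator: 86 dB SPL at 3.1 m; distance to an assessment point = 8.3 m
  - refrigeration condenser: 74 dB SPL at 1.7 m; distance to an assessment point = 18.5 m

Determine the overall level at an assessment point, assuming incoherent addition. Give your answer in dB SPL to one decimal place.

Propagate each source to the receiver with L = L_ref − 20·log₁₀(r/r_ref), then add intensities.
fan: 79 − 20·log₁₀(11.0/1.9) = 79 − 15.25 = 63.75 dB SPL.
diesel generator: 86 − 20·log₁₀(8.3/3.1) = 86 − 8.55 = 77.45 dB SPL.
refrigeration condenser: 74 − 20·log₁₀(18.5/1.7) = 74 − 20.73 = 53.27 dB SPL.
Σ 10^(L/10) = 5.812e+07 → L_total = 10·log₁₀(5.812e+07) = 77.64 dB SPL.

77.6 dB SPL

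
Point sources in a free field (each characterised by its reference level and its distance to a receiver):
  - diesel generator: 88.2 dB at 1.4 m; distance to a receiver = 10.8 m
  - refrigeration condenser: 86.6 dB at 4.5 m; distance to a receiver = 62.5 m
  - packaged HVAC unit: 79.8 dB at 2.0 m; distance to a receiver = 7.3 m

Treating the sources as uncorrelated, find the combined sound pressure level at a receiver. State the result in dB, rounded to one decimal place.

73.1 dB

Propagate each source to the receiver with L = L_ref − 20·log₁₀(r/r_ref), then add intensities.
diesel generator: 88.2 − 20·log₁₀(10.8/1.4) = 88.2 − 17.75 = 70.45 dB.
refrigeration condenser: 86.6 − 20·log₁₀(62.5/4.5) = 86.6 − 22.85 = 63.75 dB.
packaged HVAC unit: 79.8 − 20·log₁₀(7.3/2.0) = 79.8 − 11.25 = 68.55 dB.
Σ 10^(L/10) = 2.064e+07 → L_total = 10·log₁₀(2.064e+07) = 73.15 dB.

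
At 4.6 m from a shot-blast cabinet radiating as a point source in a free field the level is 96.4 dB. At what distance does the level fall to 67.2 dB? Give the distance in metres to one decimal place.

Point-source spreading drops the level by 20·log₁₀(r₂/r₁); inverting, r₂/r₁ = 10^(ΔL/20).
r₂ = 4.6·10^((96.4−67.2)/20) = 4.6·10^(29.2/20) = 132.67 m.

132.7 m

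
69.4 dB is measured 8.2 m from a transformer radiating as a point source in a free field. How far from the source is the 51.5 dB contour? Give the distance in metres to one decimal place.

64.4 m

The 17.9 dB drop corresponds to a distance ratio of 10^(17.9/20) for a point source.
r₂ = 8.2·10^((69.4−51.5)/20) = 8.2·10^(17.9/20) = 64.39 m.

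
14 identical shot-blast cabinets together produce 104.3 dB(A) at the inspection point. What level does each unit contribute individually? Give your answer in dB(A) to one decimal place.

92.8 dB(A)

For N identical incoherent sources L_total = L₁ + 10·log₁₀ N, so L₁ = 104.3 − 10·log₁₀(14) = 104.3 − 11.461.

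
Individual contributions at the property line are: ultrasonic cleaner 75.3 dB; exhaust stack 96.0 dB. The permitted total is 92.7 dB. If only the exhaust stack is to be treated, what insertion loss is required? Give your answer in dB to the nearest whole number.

3 dB

Fixed contribution from the other source: Σ 10^(L/10) = 10^(75.3/10) = 3.388e+07 (75.30 dB).
To meet 92.7 dB overall, the treated exhaust stack may contribute at most 10^(92.7/10) − 3.388e+07 = 1.828e+09, i.e. 92.62 dB.
Required insertion loss = 96.0 − 92.62 = 3.38 dB.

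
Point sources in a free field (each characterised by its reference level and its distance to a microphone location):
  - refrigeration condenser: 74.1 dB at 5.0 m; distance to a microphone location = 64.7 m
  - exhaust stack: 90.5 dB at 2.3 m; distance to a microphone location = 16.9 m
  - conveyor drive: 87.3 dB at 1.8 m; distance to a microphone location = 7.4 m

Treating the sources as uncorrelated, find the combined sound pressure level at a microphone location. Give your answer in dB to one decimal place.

77.2 dB

Apply inverse-square spreading to bring every level to the receiver, then sum 10^(L/10).
refrigeration condenser: 74.1 − 20·log₁₀(64.7/5.0) = 74.1 − 22.24 = 51.86 dB.
exhaust stack: 90.5 − 20·log₁₀(16.9/2.3) = 90.5 − 17.32 = 73.18 dB.
conveyor drive: 87.3 − 20·log₁₀(7.4/1.8) = 87.3 − 12.28 = 75.02 dB.
Σ 10^(L/10) = 5.271e+07 → L_total = 10·log₁₀(5.271e+07) = 77.22 dB.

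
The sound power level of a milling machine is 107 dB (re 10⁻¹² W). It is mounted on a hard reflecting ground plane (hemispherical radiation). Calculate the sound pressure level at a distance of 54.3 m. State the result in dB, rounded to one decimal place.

64.3 dB

L_p = L_w − 10·log₁₀(2π·r²) with r = 54.3 m.
2π·r² = 1.853e+04 m², 10·log₁₀ of that is 42.678 dB.
L_p = 107 − 42.678 = 64.32 dB.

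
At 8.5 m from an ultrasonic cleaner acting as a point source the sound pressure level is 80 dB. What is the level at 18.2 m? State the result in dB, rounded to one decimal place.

For a point source, L₂ = L₁ − 20·log₁₀(r₂/r₁).
L₂ = 80 − 20·log₁₀(18.2/8.5) = 80 − 6.613 = 73.39 dB.

73.4 dB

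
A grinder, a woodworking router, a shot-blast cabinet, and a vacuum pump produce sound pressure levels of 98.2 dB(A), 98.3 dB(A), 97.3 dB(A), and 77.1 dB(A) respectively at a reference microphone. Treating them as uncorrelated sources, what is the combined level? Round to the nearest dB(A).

Incoherent sources combine by intensity addition: L_total = 10·log₁₀(Σ 10^(L_i/10)).
Σ 10^(L/10) = 10^(98.2/10) + 10^(98.3/10) + 10^(97.3/10) + 10^(77.1/10) = 1.879e+10.
L_total = 10·log₁₀(1.879e+10) = 102.74 dB(A).

103 dB(A)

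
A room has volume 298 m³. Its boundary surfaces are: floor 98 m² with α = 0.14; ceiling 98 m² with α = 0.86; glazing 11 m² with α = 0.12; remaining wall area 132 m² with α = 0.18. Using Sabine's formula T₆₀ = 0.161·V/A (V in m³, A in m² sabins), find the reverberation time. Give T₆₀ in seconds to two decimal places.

0.39 s

Total absorption A = 98·0.14 + 98·0.86 + 11·0.12 + 132·0.18 = 123.08 m² sabins.
T₆₀ = 0.161·V/A = 0.161·298/123.08 = 0.390 s.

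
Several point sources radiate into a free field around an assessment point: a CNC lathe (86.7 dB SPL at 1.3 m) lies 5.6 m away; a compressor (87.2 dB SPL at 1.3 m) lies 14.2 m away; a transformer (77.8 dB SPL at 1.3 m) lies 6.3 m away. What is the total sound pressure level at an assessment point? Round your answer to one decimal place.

75.1 dB SPL

Propagate each source to the receiver with L = L_ref − 20·log₁₀(r/r_ref), then add intensities.
CNC lathe: 86.7 − 20·log₁₀(5.6/1.3) = 86.7 − 12.68 = 74.02 dB SPL.
compressor: 87.2 − 20·log₁₀(14.2/1.3) = 87.2 − 20.77 = 66.43 dB SPL.
transformer: 77.8 − 20·log₁₀(6.3/1.3) = 77.8 − 13.71 = 64.09 dB SPL.
Σ 10^(L/10) = 3.217e+07 → L_total = 10·log₁₀(3.217e+07) = 75.07 dB SPL.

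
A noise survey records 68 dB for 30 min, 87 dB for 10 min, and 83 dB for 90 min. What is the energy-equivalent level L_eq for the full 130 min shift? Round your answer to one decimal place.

82.5 dB

The energy average is taken in the linear domain: L_eq = 10·log₁₀[(Σ tᵢ·10^(Lᵢ/10))/T], T = 130 min.
Σ tᵢ·10^(Lᵢ/10) = 30·10^(68/10) + 10·10^(87/10) + 90·10^(83/10) = 2.316e+10.
L_eq = 10·log₁₀(2.316e+10/130) = 82.51 dB.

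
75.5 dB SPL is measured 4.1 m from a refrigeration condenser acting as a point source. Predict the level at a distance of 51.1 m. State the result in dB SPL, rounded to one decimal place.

53.6 dB SPL

Spherical spreading from a point source gives a 20·log₁₀(r₂/r₁) drop.
L₂ = 75.5 − 20·log₁₀(51.1/4.1) = 75.5 − 21.913 = 53.59 dB SPL.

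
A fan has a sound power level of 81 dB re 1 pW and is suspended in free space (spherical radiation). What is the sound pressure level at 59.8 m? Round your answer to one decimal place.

34.5 dB

The power spreads over a sphere of area 4π·r², so L_p = L_w − 10·log₁₀(4π·r²).
4π·r² = 4.494e+04 m², 10·log₁₀ of that is 46.526 dB.
L_p = 81 − 46.526 = 34.47 dB.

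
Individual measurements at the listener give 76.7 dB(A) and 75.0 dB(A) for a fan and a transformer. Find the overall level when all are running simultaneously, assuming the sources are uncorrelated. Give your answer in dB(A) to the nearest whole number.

79 dB(A)

Incoherent sources combine by intensity addition: L_total = 10·log₁₀(Σ 10^(L_i/10)).
Σ 10^(L/10) = 10^(76.7/10) + 10^(75.0/10) = 7.840e+07.
L_total = 10·log₁₀(7.840e+07) = 78.94 dB(A).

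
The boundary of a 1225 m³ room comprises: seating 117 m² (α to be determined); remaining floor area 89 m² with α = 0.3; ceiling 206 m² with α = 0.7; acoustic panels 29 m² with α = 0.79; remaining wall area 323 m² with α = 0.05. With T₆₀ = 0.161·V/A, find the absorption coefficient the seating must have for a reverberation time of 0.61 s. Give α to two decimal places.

0.97

A = 0.161·V/T₆₀ = 0.161·1225/0.61 = 323.32 m² sabins.
Absorption from the other surfaces = 89·0.3 + 206·0.7 + 29·0.79 + 323·0.05 = 209.96 m², so the seating must supply 113.36 m² over 117 m².
α = 113.36/117 = 0.969.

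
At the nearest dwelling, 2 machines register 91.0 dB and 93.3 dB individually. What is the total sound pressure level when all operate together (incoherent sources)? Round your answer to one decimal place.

Incoherent sources combine by intensity addition: L_total = 10·log₁₀(Σ 10^(L_i/10)).
Σ 10^(L/10) = 10^(91.0/10) + 10^(93.3/10) = 3.397e+09.
L_total = 10·log₁₀(3.397e+09) = 95.31 dB.

95.3 dB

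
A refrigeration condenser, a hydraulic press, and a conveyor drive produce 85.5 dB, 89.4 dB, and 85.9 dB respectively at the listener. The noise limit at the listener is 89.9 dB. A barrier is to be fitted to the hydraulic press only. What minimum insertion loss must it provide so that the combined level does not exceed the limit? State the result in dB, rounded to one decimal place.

The untreated sources together contribute 10^(85.5/10) + 10^(85.9/10) = 7.439e+08, i.e. 88.71 dB.
To meet 89.9 dB overall, the treated hydraulic press may contribute at most 10^(89.9/10) − 7.439e+08 = 2.334e+08, i.e. 83.68 dB.
Required insertion loss = 89.4 − 83.68 = 5.72 dB.

5.7 dB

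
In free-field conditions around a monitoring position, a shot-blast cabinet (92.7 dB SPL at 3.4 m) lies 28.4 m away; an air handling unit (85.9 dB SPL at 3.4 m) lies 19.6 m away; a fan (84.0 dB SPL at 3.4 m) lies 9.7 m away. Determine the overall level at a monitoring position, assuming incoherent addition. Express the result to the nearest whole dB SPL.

Propagate each source to the receiver with L = L_ref − 20·log₁₀(r/r_ref), then add intensities.
shot-blast cabinet: 92.7 − 20·log₁₀(28.4/3.4) = 92.7 − 18.44 = 74.26 dB SPL.
air handling unit: 85.9 − 20·log₁₀(19.6/3.4) = 85.9 − 15.22 = 70.68 dB SPL.
fan: 84.0 − 20·log₁₀(9.7/3.4) = 84.0 − 9.11 = 74.89 dB SPL.
Σ 10^(L/10) = 6.926e+07 → L_total = 10·log₁₀(6.926e+07) = 78.40 dB SPL.

78 dB SPL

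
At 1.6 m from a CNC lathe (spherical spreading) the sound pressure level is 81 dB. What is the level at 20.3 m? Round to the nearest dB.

59 dB

Spherical spreading from a point source gives a 20·log₁₀(r₂/r₁) drop.
L₂ = 81 − 20·log₁₀(20.3/1.6) = 81 − 22.068 = 58.93 dB.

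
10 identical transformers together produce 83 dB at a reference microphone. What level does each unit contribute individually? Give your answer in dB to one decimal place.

10 equal contributions raise the level by 10·log₁₀ 10 = 10.000 dB, so each unit alone gives 83 − 10.000.

73.0 dB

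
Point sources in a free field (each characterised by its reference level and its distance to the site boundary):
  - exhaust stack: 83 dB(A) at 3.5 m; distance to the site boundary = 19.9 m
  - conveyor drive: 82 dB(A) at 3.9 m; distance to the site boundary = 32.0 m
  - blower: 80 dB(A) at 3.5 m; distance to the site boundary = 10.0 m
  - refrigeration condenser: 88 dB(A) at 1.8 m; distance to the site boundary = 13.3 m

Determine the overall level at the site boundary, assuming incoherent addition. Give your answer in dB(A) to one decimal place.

75.1 dB(A)

Propagate each source to the receiver with L = L_ref − 20·log₁₀(r/r_ref), then add intensities.
exhaust stack: 83 − 20·log₁₀(19.9/3.5) = 83 − 15.10 = 67.90 dB(A).
conveyor drive: 82 − 20·log₁₀(32.0/3.9) = 82 − 18.28 = 63.72 dB(A).
blower: 80 − 20·log₁₀(10.0/3.5) = 80 − 9.12 = 70.88 dB(A).
refrigeration condenser: 88 − 20·log₁₀(13.3/1.8) = 88 − 17.37 = 70.63 dB(A).
Σ 10^(L/10) = 3.233e+07 → L_total = 10·log₁₀(3.233e+07) = 75.10 dB(A).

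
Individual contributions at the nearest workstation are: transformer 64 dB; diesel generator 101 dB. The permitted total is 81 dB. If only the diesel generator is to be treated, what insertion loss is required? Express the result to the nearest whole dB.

Everything except the diesel generator sums to 10^(64/10) = 2.512e+06 in linear terms, 64.00 dB.
The limit corresponds to 10^(81/10) = 1.259e+08; subtracting the fixed part leaves 1.234e+08 for the diesel generator, i.e. 80.91 dB.
So the diesel generator must be reduced from 101 to 80.91 dB: IL = 20.09 dB.

20 dB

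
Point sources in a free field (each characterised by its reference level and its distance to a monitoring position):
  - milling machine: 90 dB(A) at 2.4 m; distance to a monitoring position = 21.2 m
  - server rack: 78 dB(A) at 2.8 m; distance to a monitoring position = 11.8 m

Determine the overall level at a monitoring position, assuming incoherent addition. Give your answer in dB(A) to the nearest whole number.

72 dB(A)

Propagate each source to the receiver with L = L_ref − 20·log₁₀(r/r_ref), then add intensities.
milling machine: 90 − 20·log₁₀(21.2/2.4) = 90 − 18.92 = 71.08 dB(A).
server rack: 78 − 20·log₁₀(11.8/2.8) = 78 − 12.49 = 65.51 dB(A).
Σ 10^(L/10) = 1.637e+07 → L_total = 10·log₁₀(1.637e+07) = 72.14 dB(A).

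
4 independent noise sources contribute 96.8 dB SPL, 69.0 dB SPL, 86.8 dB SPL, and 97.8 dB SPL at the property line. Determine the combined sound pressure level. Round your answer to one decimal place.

For uncorrelated sources the intensities add, so convert each level to linear form, sum, and take 10·log₁₀ of the total.
Σ 10^(L/10) = 10^(96.8/10) + 10^(69.0/10) + 10^(86.8/10) + 10^(97.8/10) = 1.130e+10.
L_total = 10·log₁₀(1.130e+10) = 100.53 dB SPL.

100.5 dB SPL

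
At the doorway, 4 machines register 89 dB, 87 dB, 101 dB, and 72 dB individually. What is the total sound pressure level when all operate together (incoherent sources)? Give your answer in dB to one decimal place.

Incoherent sources combine by intensity addition: L_total = 10·log₁₀(Σ 10^(L_i/10)).
Σ 10^(L/10) = 10^(89/10) + 10^(87/10) + 10^(101/10) + 10^(72/10) = 1.390e+10.
L_total = 10·log₁₀(1.390e+10) = 101.43 dB.

101.4 dB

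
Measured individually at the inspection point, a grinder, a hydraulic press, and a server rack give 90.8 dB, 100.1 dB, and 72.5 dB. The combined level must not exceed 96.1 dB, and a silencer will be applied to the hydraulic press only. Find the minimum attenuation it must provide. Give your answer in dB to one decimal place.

5.5 dB

Fixed contribution from the other sources: Σ 10^(L/10) = 10^(90.8/10) + 10^(72.5/10) = 1.220e+09 (90.86 dB).
To meet 96.1 dB overall, the treated hydraulic press may contribute at most 10^(96.1/10) − 1.220e+09 = 2.854e+09, i.e. 94.55 dB.
So the hydraulic press must be reduced from 100.1 to 94.55 dB: IL = 5.55 dB.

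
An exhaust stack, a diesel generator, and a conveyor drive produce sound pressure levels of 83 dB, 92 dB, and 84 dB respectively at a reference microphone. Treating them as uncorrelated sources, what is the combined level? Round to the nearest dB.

93 dB

Incoherent sources combine by intensity addition: L_total = 10·log₁₀(Σ 10^(L_i/10)).
Σ 10^(L/10) = 10^(83/10) + 10^(92/10) + 10^(84/10) = 2.036e+09.
L_total = 10·log₁₀(2.036e+09) = 93.09 dB.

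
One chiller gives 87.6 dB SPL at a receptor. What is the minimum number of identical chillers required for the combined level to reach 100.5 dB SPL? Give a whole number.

20

N identical sources give L₁ + 10·log₁₀ N, so require 10·log₁₀ N ≥ 100.5 − 87.6 = 12.9 dB.
N ≥ 10^(12.9/10) = 19.498, so N = 20.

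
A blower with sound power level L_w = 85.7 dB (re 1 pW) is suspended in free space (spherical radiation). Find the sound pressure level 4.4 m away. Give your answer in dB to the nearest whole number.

Free-field spherical radiation: L_p = L_w − 10·log₁₀(4π·r²), r = 4.4 m.
4π·r² = 243.3 m², 10·log₁₀ of that is 23.861 dB.
L_p = 85.7 − 23.861 = 61.84 dB.

62 dB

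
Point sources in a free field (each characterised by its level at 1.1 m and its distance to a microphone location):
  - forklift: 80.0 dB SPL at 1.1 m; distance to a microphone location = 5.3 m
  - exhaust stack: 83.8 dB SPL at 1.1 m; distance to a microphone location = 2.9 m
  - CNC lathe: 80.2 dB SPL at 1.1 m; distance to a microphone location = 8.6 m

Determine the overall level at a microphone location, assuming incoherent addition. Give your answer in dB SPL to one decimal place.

Apply inverse-square spreading to bring every level to the receiver, then sum 10^(L/10).
forklift: 80.0 − 20·log₁₀(5.3/1.1) = 80.0 − 13.66 = 66.34 dB SPL.
exhaust stack: 83.8 − 20·log₁₀(2.9/1.1) = 83.8 − 8.42 = 75.38 dB SPL.
CNC lathe: 80.2 − 20·log₁₀(8.6/1.1) = 80.2 − 17.86 = 62.34 dB SPL.
Σ 10^(L/10) = 4.053e+07 → L_total = 10·log₁₀(4.053e+07) = 76.08 dB SPL.

76.1 dB SPL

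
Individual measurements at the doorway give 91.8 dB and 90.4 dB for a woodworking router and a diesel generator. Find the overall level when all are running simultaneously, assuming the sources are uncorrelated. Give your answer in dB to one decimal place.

94.2 dB

Incoherent sources combine by intensity addition: L_total = 10·log₁₀(Σ 10^(L_i/10)).
Σ 10^(L/10) = 10^(91.8/10) + 10^(90.4/10) = 2.610e+09.
L_total = 10·log₁₀(2.610e+09) = 94.17 dB.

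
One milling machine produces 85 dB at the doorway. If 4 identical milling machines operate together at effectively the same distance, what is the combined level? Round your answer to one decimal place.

91.0 dB

N identical incoherent sources raise the level by 10·log₁₀ N.
L_total = 85 + 10·log₁₀(4) = 85 + 6.021 = 91.02 dB.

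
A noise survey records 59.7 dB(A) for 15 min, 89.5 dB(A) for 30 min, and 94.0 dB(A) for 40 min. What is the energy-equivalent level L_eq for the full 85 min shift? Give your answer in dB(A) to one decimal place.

91.8 dB(A)

The energy average is taken in the linear domain: L_eq = 10·log₁₀[(Σ tᵢ·10^(Lᵢ/10))/T], T = 85 min.
Σ tᵢ·10^(Lᵢ/10) = 15·10^(59.7/10) + 30·10^(89.5/10) + 40·10^(94.0/10) = 1.272e+11.
L_eq = 10·log₁₀(1.272e+11/85) = 91.75 dB(A).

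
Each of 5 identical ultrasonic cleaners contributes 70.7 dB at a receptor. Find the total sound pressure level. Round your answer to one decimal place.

With 5 equal, uncorrelated contributions the intensity is 5× that of one unit, giving a rise of 10·log₁₀ 5.
L_total = 70.7 + 10·log₁₀(5) = 70.7 + 6.990 = 77.69 dB.

77.7 dB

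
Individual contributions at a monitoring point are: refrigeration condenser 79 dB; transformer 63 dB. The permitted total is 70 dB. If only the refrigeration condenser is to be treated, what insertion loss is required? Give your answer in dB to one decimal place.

10.0 dB

Fixed contribution from the other source: Σ 10^(L/10) = 10^(63/10) = 1.995e+06 (63.00 dB).
The limit corresponds to 10^(70/10) = 1.000e+07; subtracting the fixed part leaves 8.005e+06 for the refrigeration condenser, i.e. 69.03 dB.
So the refrigeration condenser must be reduced from 79 to 69.03 dB: IL = 9.97 dB.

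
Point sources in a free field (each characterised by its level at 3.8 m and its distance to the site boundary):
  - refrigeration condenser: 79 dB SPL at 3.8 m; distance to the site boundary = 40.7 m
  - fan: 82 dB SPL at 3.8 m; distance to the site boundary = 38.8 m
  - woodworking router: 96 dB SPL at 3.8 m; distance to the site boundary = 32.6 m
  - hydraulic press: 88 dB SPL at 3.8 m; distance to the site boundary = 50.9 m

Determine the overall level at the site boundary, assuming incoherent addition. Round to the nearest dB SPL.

Apply inverse-square spreading to bring every level to the receiver, then sum 10^(L/10).
refrigeration condenser: 79 − 20·log₁₀(40.7/3.8) = 79 − 20.60 = 58.40 dB SPL.
fan: 82 − 20·log₁₀(38.8/3.8) = 82 − 20.18 = 61.82 dB SPL.
woodworking router: 96 − 20·log₁₀(32.6/3.8) = 96 − 18.67 = 77.33 dB SPL.
hydraulic press: 88 − 20·log₁₀(50.9/3.8) = 88 − 22.54 = 65.46 dB SPL.
Σ 10^(L/10) = 5.982e+07 → L_total = 10·log₁₀(5.982e+07) = 77.77 dB SPL.

78 dB SPL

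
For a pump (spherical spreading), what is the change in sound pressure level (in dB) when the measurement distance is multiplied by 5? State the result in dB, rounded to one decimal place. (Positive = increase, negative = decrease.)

A point source loses 6 dB per doubling of distance; generally ΔL = −20·log₁₀(r₂/r₁).
ΔL = −20·log₁₀(5) = -13.98 dB.

-14.0 dB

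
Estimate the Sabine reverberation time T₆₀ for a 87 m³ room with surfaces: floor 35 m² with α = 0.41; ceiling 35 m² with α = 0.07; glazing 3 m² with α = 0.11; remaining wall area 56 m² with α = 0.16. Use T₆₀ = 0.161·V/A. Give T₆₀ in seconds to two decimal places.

Summing Sᵢαᵢ: 35·0.41 + 35·0.07 + 3·0.11 + 56·0.16 = 26.09 m².
T₆₀ = 0.161·V/A = 0.161·87/26.09 = 0.537 s.

0.54 s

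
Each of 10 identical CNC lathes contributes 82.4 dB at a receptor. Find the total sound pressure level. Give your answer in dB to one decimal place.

92.4 dB

N identical incoherent sources raise the level by 10·log₁₀ N.
L_total = 82.4 + 10·log₁₀(10) = 82.4 + 10.000 = 92.40 dB.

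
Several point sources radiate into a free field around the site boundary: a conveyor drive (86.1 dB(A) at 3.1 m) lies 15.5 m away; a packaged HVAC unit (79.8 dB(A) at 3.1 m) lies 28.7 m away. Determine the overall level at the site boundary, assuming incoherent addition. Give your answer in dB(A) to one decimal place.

First find each source's level at the receiver (point-source: −20·log₁₀(r/r_ref)), then combine on an intensity basis.
conveyor drive: 86.1 − 20·log₁₀(15.5/3.1) = 86.1 − 13.98 = 72.12 dB(A).
packaged HVAC unit: 79.8 − 20·log₁₀(28.7/3.1) = 79.8 − 19.33 = 60.47 dB(A).
Σ 10^(L/10) = 1.741e+07 → L_total = 10·log₁₀(1.741e+07) = 72.41 dB(A).

72.4 dB(A)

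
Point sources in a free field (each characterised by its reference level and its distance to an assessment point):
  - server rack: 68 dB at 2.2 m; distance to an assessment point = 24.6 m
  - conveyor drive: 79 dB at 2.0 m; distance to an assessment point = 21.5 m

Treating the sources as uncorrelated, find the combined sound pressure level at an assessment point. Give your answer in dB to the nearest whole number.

First find each source's level at the receiver (point-source: −20·log₁₀(r/r_ref)), then combine on an intensity basis.
server rack: 68 − 20·log₁₀(24.6/2.2) = 68 − 20.97 = 47.03 dB.
conveyor drive: 79 − 20·log₁₀(21.5/2.0) = 79 − 20.63 = 58.37 dB.
Σ 10^(L/10) = 7.378e+05 → L_total = 10·log₁₀(7.378e+05) = 58.68 dB.

59 dB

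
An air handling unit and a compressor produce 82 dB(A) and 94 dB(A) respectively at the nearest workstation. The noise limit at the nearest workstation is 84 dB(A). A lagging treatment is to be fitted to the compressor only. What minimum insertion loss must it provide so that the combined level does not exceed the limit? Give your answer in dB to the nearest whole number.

14 dB

Fixed contribution from the other source: Σ 10^(L/10) = 10^(82/10) = 1.585e+08 (82.00 dB(A)).
To meet 84 dB(A) overall, the treated compressor may contribute at most 10^(84/10) − 1.585e+08 = 9.270e+07, i.e. 79.67 dB(A).
Required insertion loss = 94 − 79.67 = 14.33 dB.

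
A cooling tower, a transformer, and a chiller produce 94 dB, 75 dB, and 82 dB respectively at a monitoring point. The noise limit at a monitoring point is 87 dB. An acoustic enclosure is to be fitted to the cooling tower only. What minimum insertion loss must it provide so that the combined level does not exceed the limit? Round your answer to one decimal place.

9.1 dB

Everything except the cooling tower sums to 10^(75/10) + 10^(82/10) = 1.901e+08 in linear terms, 82.79 dB.
The limit corresponds to 10^(87/10) = 5.012e+08; subtracting the fixed part leaves 3.111e+08 for the cooling tower, i.e. 84.93 dB.
So the cooling tower must be reduced from 94 to 84.93 dB: IL = 9.07 dB.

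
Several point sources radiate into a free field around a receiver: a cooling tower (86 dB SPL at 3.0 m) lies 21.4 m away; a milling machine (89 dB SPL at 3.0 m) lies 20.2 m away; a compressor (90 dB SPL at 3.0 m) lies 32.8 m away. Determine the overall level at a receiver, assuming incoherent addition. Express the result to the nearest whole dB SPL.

First find each source's level at the receiver (point-source: −20·log₁₀(r/r_ref)), then combine on an intensity basis.
cooling tower: 86 − 20·log₁₀(21.4/3.0) = 86 − 17.07 = 68.93 dB SPL.
milling machine: 89 − 20·log₁₀(20.2/3.0) = 89 − 16.56 = 72.44 dB SPL.
compressor: 90 − 20·log₁₀(32.8/3.0) = 90 − 20.78 = 69.22 dB SPL.
Σ 10^(L/10) = 3.371e+07 → L_total = 10·log₁₀(3.371e+07) = 75.28 dB SPL.

75 dB SPL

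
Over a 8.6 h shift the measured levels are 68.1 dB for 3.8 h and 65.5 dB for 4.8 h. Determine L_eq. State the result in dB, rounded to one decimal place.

66.8 dB

The energy average is taken in the linear domain: L_eq = 10·log₁₀[(Σ tᵢ·10^(Lᵢ/10))/T], T = 8.6 h.
Σ tᵢ·10^(Lᵢ/10) = 3.8·10^(68.1/10) + 4.8·10^(65.5/10) = 4.157e+07.
L_eq = 10·log₁₀(4.157e+07/8.6) = 66.84 dB.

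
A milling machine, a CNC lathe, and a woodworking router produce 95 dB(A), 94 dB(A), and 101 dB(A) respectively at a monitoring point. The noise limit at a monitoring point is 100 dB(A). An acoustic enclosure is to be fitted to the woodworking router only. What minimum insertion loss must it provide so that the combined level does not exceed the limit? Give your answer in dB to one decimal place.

4.6 dB

Fixed contribution from the other sources: Σ 10^(L/10) = 10^(95/10) + 10^(94/10) = 5.674e+09 (97.54 dB(A)).
To meet 100 dB(A) overall, the treated woodworking router may contribute at most 10^(100/10) − 5.674e+09 = 4.326e+09, i.e. 96.36 dB(A).
So the woodworking router must be reduced from 101 to 96.36 dB(A): IL = 4.64 dB.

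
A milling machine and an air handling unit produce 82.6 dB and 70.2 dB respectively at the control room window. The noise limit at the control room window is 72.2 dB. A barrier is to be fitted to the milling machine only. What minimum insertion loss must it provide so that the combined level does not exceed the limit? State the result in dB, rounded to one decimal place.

14.7 dB

Fixed contribution from the other source: Σ 10^(L/10) = 10^(70.2/10) = 1.047e+07 (70.20 dB).
To meet 72.2 dB overall, the treated milling machine may contribute at most 10^(72.2/10) − 1.047e+07 = 6.125e+06, i.e. 67.87 dB.
Required insertion loss = 82.6 − 67.87 = 14.73 dB.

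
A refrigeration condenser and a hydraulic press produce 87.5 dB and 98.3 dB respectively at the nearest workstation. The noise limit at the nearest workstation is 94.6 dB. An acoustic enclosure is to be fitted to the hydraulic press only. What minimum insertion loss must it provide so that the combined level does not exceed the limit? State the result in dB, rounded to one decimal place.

The untreated sources together contribute 10^(87.5/10) = 5.623e+08, i.e. 87.50 dB.
To meet 94.6 dB overall, the treated hydraulic press may contribute at most 10^(94.6/10) − 5.623e+08 = 2.322e+09, i.e. 93.66 dB.
So the hydraulic press must be reduced from 98.3 to 93.66 dB: IL = 4.64 dB.

4.6 dB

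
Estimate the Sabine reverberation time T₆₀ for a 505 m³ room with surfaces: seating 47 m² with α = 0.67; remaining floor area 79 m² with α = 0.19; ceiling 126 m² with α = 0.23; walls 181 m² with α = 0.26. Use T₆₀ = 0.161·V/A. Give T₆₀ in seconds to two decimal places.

Summing Sᵢαᵢ: 47·0.67 + 79·0.19 + 126·0.23 + 181·0.26 = 122.54 m².
T₆₀ = 0.161·V/A = 0.161·505/122.54 = 0.663 s.

0.66 s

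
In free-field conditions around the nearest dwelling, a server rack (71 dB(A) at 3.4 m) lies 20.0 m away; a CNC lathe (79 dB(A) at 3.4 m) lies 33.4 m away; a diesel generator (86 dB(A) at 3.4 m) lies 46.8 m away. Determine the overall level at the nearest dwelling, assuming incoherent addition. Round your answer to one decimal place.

65.2 dB(A)

Propagate each source to the receiver with L = L_ref − 20·log₁₀(r/r_ref), then add intensities.
server rack: 71 − 20·log₁₀(20.0/3.4) = 71 − 15.39 = 55.61 dB(A).
CNC lathe: 79 − 20·log₁₀(33.4/3.4) = 79 − 19.85 = 59.15 dB(A).
diesel generator: 86 − 20·log₁₀(46.8/3.4) = 86 − 22.78 = 63.22 dB(A).
Σ 10^(L/10) = 3.288e+06 → L_total = 10·log₁₀(3.288e+06) = 65.17 dB(A).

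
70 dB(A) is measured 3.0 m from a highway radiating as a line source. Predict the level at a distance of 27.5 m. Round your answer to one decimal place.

60.4 dB(A)

For a line source, L₂ = L₁ − 10·log₁₀(r₂/r₁).
L₂ = 70 − 10·log₁₀(27.5/3.0) = 70 − 9.622 = 60.38 dB(A).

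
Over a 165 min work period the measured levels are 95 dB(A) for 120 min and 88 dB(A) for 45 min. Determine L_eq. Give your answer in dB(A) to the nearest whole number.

94 dB(A)

Weight each interval's intensity by its duration and average over T = 165 min:
Σ tᵢ·10^(Lᵢ/10) = 120·10^(95/10) + 45·10^(88/10) = 4.079e+11.
L_eq = 10·log₁₀(4.079e+11/165) = 93.93 dB(A).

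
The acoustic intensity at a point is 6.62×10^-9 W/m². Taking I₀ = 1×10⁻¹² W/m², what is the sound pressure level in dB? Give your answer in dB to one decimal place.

38.2 dB

L = 10·log₁₀(I/I₀) = 10·log₁₀(6.62×10^-9/10⁻¹²) = 10·log₁₀(6.62×10^3).
L = 10·(0.8209 + 3) = 38.21 dB.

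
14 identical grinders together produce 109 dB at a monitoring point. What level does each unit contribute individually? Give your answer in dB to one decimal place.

14 equal contributions raise the level by 10·log₁₀ 14 = 11.461 dB, so each unit alone gives 109 − 11.461.

97.5 dB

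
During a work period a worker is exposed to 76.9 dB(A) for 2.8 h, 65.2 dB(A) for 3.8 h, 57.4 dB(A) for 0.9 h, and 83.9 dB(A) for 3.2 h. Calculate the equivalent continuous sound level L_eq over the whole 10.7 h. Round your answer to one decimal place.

79.4 dB(A)

The energy average is taken in the linear domain: L_eq = 10·log₁₀[(Σ tᵢ·10^(Lᵢ/10))/T], T = 10.7 h.
Σ tᵢ·10^(Lᵢ/10) = 2.8·10^(76.9/10) + 3.8·10^(65.2/10) + 0.9·10^(57.4/10) + 3.2·10^(83.9/10) = 9.357e+08.
L_eq = 10·log₁₀(9.357e+08/10.7) = 79.42 dB(A).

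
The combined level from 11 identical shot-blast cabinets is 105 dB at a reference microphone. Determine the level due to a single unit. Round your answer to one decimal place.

11 equal contributions raise the level by 10·log₁₀ 11 = 10.414 dB, so each unit alone gives 105 − 10.414.

94.6 dB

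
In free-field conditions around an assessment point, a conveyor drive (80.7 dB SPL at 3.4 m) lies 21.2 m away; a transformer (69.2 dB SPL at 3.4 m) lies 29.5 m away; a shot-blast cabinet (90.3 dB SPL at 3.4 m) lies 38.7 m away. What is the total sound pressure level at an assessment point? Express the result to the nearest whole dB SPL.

Propagate each source to the receiver with L = L_ref − 20·log₁₀(r/r_ref), then add intensities.
conveyor drive: 80.7 − 20·log₁₀(21.2/3.4) = 80.7 − 15.90 = 64.80 dB SPL.
transformer: 69.2 − 20·log₁₀(29.5/3.4) = 69.2 − 18.77 = 50.43 dB SPL.
shot-blast cabinet: 90.3 − 20·log₁₀(38.7/3.4) = 90.3 − 21.12 = 69.18 dB SPL.
Σ 10^(L/10) = 1.140e+07 → L_total = 10·log₁₀(1.140e+07) = 70.57 dB SPL.

71 dB SPL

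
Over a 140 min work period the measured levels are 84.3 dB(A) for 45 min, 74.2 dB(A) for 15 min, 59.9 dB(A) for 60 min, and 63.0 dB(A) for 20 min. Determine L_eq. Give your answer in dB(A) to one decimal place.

79.5 dB(A)

Weight each interval's intensity by its duration and average over T = 140 min:
Σ tᵢ·10^(Lᵢ/10) = 45·10^(84.3/10) + 15·10^(74.2/10) + 60·10^(59.9/10) + 20·10^(63.0/10) = 1.260e+10.
L_eq = 10·log₁₀(1.260e+10/140) = 79.54 dB(A).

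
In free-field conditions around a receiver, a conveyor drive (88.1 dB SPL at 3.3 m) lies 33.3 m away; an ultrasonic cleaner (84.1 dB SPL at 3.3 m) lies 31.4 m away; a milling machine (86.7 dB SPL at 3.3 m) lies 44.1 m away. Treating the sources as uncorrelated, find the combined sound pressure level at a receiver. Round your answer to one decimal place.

Apply inverse-square spreading to bring every level to the receiver, then sum 10^(L/10).
conveyor drive: 88.1 − 20·log₁₀(33.3/3.3) = 88.1 − 20.08 = 68.02 dB SPL.
ultrasonic cleaner: 84.1 − 20·log₁₀(31.4/3.3) = 84.1 − 19.57 = 64.53 dB SPL.
milling machine: 86.7 − 20·log₁₀(44.1/3.3) = 86.7 − 22.52 = 64.18 dB SPL.
Σ 10^(L/10) = 1.180e+07 → L_total = 10·log₁₀(1.180e+07) = 70.72 dB SPL.

70.7 dB SPL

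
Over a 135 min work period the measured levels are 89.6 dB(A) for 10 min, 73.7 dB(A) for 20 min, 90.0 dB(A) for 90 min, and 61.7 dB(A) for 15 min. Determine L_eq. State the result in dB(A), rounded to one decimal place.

88.7 dB(A)

Weight each interval's intensity by its duration and average over T = 135 min:
Σ tᵢ·10^(Lᵢ/10) = 10·10^(89.6/10) + 20·10^(73.7/10) + 90·10^(90.0/10) + 15·10^(61.7/10) = 9.961e+10.
L_eq = 10·log₁₀(9.961e+10/135) = 88.68 dB(A).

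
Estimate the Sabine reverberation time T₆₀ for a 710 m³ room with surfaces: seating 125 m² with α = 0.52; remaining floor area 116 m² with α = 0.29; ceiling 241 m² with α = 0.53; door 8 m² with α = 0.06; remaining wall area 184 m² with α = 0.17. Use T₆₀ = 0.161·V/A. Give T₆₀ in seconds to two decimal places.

Total absorption A = 125·0.52 + 116·0.29 + 241·0.53 + 8·0.06 + 184·0.17 = 258.13 m² sabins.
T₆₀ = 0.161 × 710 / 258.13 = 0.443 s.

0.44 s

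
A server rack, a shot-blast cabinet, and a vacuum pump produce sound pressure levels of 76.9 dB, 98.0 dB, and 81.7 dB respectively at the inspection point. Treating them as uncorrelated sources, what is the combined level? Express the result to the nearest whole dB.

98 dB

Incoherent sources combine by intensity addition: L_total = 10·log₁₀(Σ 10^(L_i/10)).
Σ 10^(L/10) = 10^(76.9/10) + 10^(98.0/10) + 10^(81.7/10) = 6.506e+09.
L_total = 10·log₁₀(6.506e+09) = 98.13 dB.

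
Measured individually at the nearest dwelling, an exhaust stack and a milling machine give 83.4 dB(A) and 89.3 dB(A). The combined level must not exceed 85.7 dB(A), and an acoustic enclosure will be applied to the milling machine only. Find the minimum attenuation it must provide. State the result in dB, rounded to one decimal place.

The untreated sources together contribute 10^(83.4/10) = 2.188e+08, i.e. 83.40 dB(A).
The limit corresponds to 10^(85.7/10) = 3.715e+08; subtracting the fixed part leaves 1.528e+08 for the milling machine, i.e. 81.84 dB(A).
Required insertion loss = 89.3 − 81.84 = 7.46 dB.

7.5 dB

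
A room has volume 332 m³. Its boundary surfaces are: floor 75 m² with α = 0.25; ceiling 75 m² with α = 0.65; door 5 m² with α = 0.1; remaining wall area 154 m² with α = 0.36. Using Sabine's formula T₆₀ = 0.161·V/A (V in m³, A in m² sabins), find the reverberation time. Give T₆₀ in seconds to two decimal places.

0.43 s

Summing Sᵢαᵢ: 75·0.25 + 75·0.65 + 5·0.1 + 154·0.36 = 123.44 m².
T₆₀ = 0.161·V/A = 0.161·332/123.44 = 0.433 s.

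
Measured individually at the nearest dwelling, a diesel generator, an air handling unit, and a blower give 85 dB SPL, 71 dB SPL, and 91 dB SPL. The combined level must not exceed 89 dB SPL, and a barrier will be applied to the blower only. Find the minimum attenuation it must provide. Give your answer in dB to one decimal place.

The untreated sources together contribute 10^(85/10) + 10^(71/10) = 3.288e+08, i.e. 85.17 dB SPL.
The limit corresponds to 10^(89/10) = 7.943e+08; subtracting the fixed part leaves 4.655e+08 for the blower, i.e. 86.68 dB SPL.
So the blower must be reduced from 91 to 86.68 dB SPL: IL = 4.32 dB.

4.3 dB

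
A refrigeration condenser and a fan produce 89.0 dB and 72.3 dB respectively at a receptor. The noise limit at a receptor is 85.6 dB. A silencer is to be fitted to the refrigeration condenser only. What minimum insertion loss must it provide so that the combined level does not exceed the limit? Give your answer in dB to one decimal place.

3.6 dB

Everything except the refrigeration condenser sums to 10^(72.3/10) = 1.698e+07 in linear terms, 72.30 dB.
The limit corresponds to 10^(85.6/10) = 3.631e+08; subtracting the fixed part leaves 3.461e+08 for the refrigeration condenser, i.e. 85.39 dB.
So the refrigeration condenser must be reduced from 89.0 to 85.39 dB: IL = 3.61 dB.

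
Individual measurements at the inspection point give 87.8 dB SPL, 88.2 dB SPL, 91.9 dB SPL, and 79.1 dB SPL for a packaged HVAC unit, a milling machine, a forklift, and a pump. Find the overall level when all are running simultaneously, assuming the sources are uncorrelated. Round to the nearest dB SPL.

For uncorrelated sources the intensities add, so convert each level to linear form, sum, and take 10·log₁₀ of the total.
Σ 10^(L/10) = 10^(87.8/10) + 10^(88.2/10) + 10^(91.9/10) + 10^(79.1/10) = 2.893e+09.
L_total = 10·log₁₀(2.893e+09) = 94.61 dB SPL.

95 dB SPL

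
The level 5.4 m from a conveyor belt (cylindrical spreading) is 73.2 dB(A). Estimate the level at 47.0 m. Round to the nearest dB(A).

Line-source attenuation: ΔL = 10·log₁₀(r₂/r₁) = 10·log₁₀(47.0/5.4) = 9.397 dB.
L₂ = 73.2 − 10·log₁₀(47.0/5.4) = 73.2 − 9.397 = 63.80 dB(A).

64 dB(A)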